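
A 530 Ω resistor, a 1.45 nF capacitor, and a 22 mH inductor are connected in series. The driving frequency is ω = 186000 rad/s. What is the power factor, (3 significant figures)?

X_L = ωL = 4090 Ω
X_C = 1/(ωC) = 3710 Ω
Net reactance X = X_L − X_C = 384 Ω
Z = 530 + j384 Ω
|Z| = √(530² + 384²) = 655 Ω
∠Z = arctan(384/530) = 35.9°
cos φ = cos(35.9°) = 0.810

0.810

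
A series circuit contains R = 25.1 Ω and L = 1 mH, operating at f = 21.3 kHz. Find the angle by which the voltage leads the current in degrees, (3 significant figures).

ω = 2πf = 133800 rad/s
X_L = ωL = 134 Ω
Z = 25.1 + j134 Ω
|Z| = √(25.1² + 134²) = 136 Ω
∠Z = arctan(134/25.1) = 79.4°

79.4°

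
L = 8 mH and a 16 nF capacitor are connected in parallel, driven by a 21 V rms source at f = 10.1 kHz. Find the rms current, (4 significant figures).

20.04 mA

ω = 2πf = 63460 rad/s
X_L = ωL = 507.7 Ω
X_C = 1/(ωC) = 984.9 Ω
Parallel: admittances add. Y = 1/(jωL) + jωC
Y = (0 − j0.0009544) S
|Y| = 0.0009544 S → |Z| = 1/|Y| = 1048 Ω, ∠Z = −∠Y = 90.00°
I = V/|Z| = 21/1048 = 20.04 mA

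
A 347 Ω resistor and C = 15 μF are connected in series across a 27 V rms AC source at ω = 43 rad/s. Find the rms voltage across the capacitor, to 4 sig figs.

X_C = 1/(ωC) = 1550 Ω
Z = 347.0 − j1550 Ω
|Z| = √(347.0² + 1550²) = 1589 Ω
I = V/|Z| = 16.99 mA
V_C = I·|Z_C| = 0.01699 × 1550 = 26.35 V

26.35 V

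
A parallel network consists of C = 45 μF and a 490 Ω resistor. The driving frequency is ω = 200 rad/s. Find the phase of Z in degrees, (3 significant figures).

X_C = 1/(ωC) = 111 Ω
Parallel: admittances add. Y = 1/R + jωC
Y = (0.00204 + j0.00900) S
|Y| = 0.00923 S → |Z| = 1/|Y| = 108 Ω, ∠Z = −∠Y = -77.2°

-77.2°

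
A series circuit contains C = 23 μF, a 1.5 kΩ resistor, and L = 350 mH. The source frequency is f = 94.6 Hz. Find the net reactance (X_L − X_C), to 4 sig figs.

134.9 Ω

ω = 2πf = 594.4 rad/s
X_L = ωL = 208.0 Ω
X_C = 1/(ωC) = 73.15 Ω
X = 208.0 − 73.15 = 134.9 Ω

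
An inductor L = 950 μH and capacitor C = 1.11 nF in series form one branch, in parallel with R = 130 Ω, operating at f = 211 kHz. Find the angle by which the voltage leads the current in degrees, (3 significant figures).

12.6°

ω = 2πf = 1.326e+06 rad/s
X_L = ωL = 1260 Ω
X_C = 1/(ωC) = 680 Ω
Branch 1: Z₁ = R = 130 Ω
Branch 2 (series LC): Z₂ = j(X_L − X_C) = j580 Ω
Parallel: Z = Z₁Z₂/(Z₁+Z₂), |Z| = 127 Ω, ∠Z = 12.6°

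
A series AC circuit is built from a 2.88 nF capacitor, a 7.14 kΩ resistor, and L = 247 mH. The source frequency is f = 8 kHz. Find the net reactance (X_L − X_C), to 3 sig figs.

ω = 2πf = 50270 rad/s
X_L = ωL = 12400 Ω
X_C = 1/(ωC) = 6910 Ω
X = 12400 − 6910 = 5510 Ω

5510 Ω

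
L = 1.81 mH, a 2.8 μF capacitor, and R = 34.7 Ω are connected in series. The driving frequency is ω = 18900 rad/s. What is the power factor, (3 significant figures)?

X_L = ωL = 34.2 Ω
X_C = 1/(ωC) = 18.9 Ω
Net reactance X = X_L − X_C = 15.3 Ω
Z = 34.7 + j15.3 Ω
|Z| = √(34.7² + 15.3²) = 37.9 Ω
∠Z = arctan(15.3/34.7) = 23.8°
cos φ = cos(23.8°) = 0.915

0.915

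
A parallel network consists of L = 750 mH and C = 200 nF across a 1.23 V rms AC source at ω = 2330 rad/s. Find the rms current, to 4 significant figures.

130.7 μA

X_L = ωL = 1748 Ω
X_C = 1/(ωC) = 2146 Ω
Parallel: admittances add. Y = 1/(jωL) + jωC
Y = (0 − j0.0001062) S
|Y| = 0.0001062 S → |Z| = 1/|Y| = 9412 Ω, ∠Z = −∠Y = 90.00°
I = V/|Z| = 1.23/9412 = 130.7 μA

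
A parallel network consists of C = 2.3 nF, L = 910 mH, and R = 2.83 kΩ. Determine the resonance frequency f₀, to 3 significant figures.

ω₀ = 1/√(LC) = 1/√(0.91 × 2.3e-09) = 21860 rad/s
f₀ = ω₀/(2π) = 3.48 kHz

3.48 kHz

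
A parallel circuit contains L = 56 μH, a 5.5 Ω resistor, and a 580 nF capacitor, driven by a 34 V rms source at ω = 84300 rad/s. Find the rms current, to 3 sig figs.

X_L = ωL = 4.72 Ω
X_C = 1/(ωC) = 20.5 Ω
Parallel: admittances add. Y = 1/R + 1/(jωL) + jωC
Y = (0.182 − j0.163) S
|Y| = 0.244 S → |Z| = 1/|Y| = 4.10 Ω, ∠Z = −∠Y = 41.9°
I = V/|Z| = 34/4.10 = 8.30 A

8.30 A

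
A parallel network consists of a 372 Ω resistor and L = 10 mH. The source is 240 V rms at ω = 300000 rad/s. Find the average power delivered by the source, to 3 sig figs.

155 W

X_L = ωL = 3000 Ω
Parallel: admittances add. Y = 1/R + 1/(jωL)
Y = (0.00269 − j0.000333) S
|Y| = 0.00271 S → |Z| = 1/|Y| = 369 Ω, ∠Z = −∠Y = 7.07°
I = V/|Z| = 650 mA
P = VI cos φ = 240 × 0.650 × cos(7.07°) = 155 W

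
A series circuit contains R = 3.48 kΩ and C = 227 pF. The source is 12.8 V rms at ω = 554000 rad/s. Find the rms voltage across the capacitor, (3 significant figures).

X_C = 1/(ωC) = 7950 Ω
Z = 3480 − j7950 Ω
|Z| = √(3480² + 7950²) = 8680 Ω
I = V/|Z| = 1.47 mA
V_C = I·|Z_C| = 0.00147 × 7950 = 11.7 V

11.7 V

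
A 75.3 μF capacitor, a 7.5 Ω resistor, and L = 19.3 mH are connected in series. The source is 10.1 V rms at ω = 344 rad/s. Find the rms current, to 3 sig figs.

308 mA

X_L = ωL = 6.64 Ω
X_C = 1/(ωC) = 38.6 Ω
Net reactance X = X_L − X_C = -32.0 Ω
Z = 7.50 − j32.0 Ω
|Z| = √(7.50² + 32.0²) = 32.8 Ω
I = V/|Z| = 10.1/32.8 = 308 mA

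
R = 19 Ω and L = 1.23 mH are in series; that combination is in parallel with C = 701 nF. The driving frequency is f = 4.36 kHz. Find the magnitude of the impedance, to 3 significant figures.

ω = 2πf = 27390 rad/s
X_L = ωL = 33.7 Ω
X_C = 1/(ωC) = 52.1 Ω
Branch 1 (R+jX_L): Z₁ = 19.0 + j33.7 Ω, |Z₁| = 38.7 Ω
Branch 2 (−jX_C): Z₂ = −j52.1 Ω
Parallel: Z = Z₁Z₂/(Z₁+Z₂), |Z| = 76.2 Ω, ∠Z = 14.6°

76.2 Ω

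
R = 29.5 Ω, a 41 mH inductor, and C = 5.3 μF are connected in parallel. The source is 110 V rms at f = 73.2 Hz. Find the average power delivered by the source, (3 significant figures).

ω = 2πf = 459.9 rad/s
X_L = ωL = 18.9 Ω
X_C = 1/(ωC) = 410 Ω
Parallel: admittances add. Y = 1/R + 1/(jωL) + jωC
Y = (0.0339 − j0.0506) S
|Y| = 0.0609 S → |Z| = 1/|Y| = 16.4 Ω, ∠Z = −∠Y = 56.2°
I = V/|Z| = 6.70 A
P = VI cos φ = 110 × 6.70 × cos(56.2°) = 410 W

410 W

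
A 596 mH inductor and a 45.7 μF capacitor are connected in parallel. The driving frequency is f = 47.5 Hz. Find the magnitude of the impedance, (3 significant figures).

ω = 2πf = 298.5 rad/s
X_L = ωL = 178 Ω
X_C = 1/(ωC) = 73.3 Ω
Parallel: admittances add. Y = 1/(jωL) + jωC
Y = (0 + j0.00802) S
|Y| = 0.00802 S → |Z| = 1/|Y| = 125 Ω, ∠Z = −∠Y = -90.0°

125 Ω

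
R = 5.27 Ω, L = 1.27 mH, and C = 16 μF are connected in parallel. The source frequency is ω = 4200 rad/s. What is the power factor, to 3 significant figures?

0.845

X_L = ωL = 5.33 Ω
X_C = 1/(ωC) = 14.9 Ω
Parallel: admittances add. Y = 1/R + 1/(jωL) + jωC
Y = (0.190 − j0.120) S
|Y| = 0.225 S → |Z| = 1/|Y| = 4.45 Ω, ∠Z = −∠Y = 32.4°
cos φ = cos(32.4°) = 0.845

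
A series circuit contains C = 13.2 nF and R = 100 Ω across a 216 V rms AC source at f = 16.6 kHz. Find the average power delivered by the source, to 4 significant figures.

8.679 W

ω = 2πf = 104300 rad/s
X_C = 1/(ωC) = 726.3 Ω
Z = 100.0 − j726.3 Ω
|Z| = √(100.0² + 726.3²) = 733.2 Ω
∠Z = arctan(-726.3/100.0) = -82.16°
I = V/|Z| = 294.6 mA
P = VI cos φ = 216 × 0.2946 × cos(-82.16°) = 8.679 W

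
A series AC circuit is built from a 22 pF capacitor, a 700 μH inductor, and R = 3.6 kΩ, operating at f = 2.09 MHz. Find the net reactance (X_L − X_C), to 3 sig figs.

5730 Ω

ω = 2πf = 1.313e+07 rad/s
X_L = ωL = 9190 Ω
X_C = 1/(ωC) = 3460 Ω
X = 9190 − 3460 = 5730 Ω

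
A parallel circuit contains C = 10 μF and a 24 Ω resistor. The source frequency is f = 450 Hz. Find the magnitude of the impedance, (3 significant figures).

19.9 Ω

ω = 2πf = 2827 rad/s
X_C = 1/(ωC) = 35.4 Ω
Parallel: admittances add. Y = 1/R + jωC
Y = (0.0417 + j0.0283) S
|Y| = 0.0504 S → |Z| = 1/|Y| = 19.9 Ω, ∠Z = −∠Y = -34.2°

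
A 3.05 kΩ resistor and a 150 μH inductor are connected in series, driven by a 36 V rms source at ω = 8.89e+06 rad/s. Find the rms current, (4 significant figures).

X_L = ωL = 1333 Ω
Z = 3050 + j1333 Ω
|Z| = √(3050² + 1333²) = 3329 Ω
I = V/|Z| = 36/3329 = 10.81 mA

10.81 mA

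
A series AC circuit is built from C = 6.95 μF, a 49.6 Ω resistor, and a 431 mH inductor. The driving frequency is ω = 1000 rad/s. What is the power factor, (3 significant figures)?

0.170

X_L = ωL = 431 Ω
X_C = 1/(ωC) = 144 Ω
Net reactance X = X_L − X_C = 287 Ω
Z = 49.6 + j287 Ω
|Z| = √(49.6² + 287²) = 291 Ω
∠Z = arctan(287/49.6) = 80.2°
cos φ = cos(80.2°) = 0.170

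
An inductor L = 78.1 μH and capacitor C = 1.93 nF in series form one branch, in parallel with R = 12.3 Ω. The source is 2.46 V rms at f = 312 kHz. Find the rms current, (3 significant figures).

ω = 2πf = 1.96e+06 rad/s
X_L = ωL = 153 Ω
X_C = 1/(ωC) = 264 Ω
Branch 1: Z₁ = R = 12.3 Ω
Branch 2 (series LC): Z₂ = j(X_L − X_C) = −j111 Ω
Parallel: Z = Z₁Z₂/(Z₁+Z₂), |Z| = 12.2 Ω, ∠Z = -6.31°
I = V/|Z| = 2.46/12.2 = 201 mA

201 mA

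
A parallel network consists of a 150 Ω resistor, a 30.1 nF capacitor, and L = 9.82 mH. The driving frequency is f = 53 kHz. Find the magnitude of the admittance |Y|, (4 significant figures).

11.78 mS

ω = 2πf = 333000 rad/s
X_L = ωL = 3270 Ω
X_C = 1/(ωC) = 99.76 Ω
Parallel: admittances add. Y = 1/R + 1/(jωL) + jωC
Y = (0.006667 + j0.009718) S
|Y| = 0.01178 S → |Z| = 1/|Y| = 84.86 Ω, ∠Z = −∠Y = -55.55°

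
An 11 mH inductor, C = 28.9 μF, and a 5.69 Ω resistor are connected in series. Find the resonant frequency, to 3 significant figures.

ω₀ = 1/√(LC) = 1/√(0.011 × 2.89e-05) = 1774 rad/s
f₀ = ω₀/(2π) = 282 Hz

282 Hz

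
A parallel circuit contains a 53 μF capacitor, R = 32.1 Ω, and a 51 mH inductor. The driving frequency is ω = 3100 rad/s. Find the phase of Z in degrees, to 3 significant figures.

X_L = ωL = 158 Ω
X_C = 1/(ωC) = 6.09 Ω
Parallel: admittances add. Y = 1/R + 1/(jωL) + jωC
Y = (0.0312 + j0.158) S
|Y| = 0.161 S → |Z| = 1/|Y| = 6.21 Ω, ∠Z = −∠Y = -78.8°

-78.8°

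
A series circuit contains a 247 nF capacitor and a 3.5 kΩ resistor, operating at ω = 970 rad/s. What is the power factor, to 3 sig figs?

0.643

X_C = 1/(ωC) = 4170 Ω
Z = 3500 − j4170 Ω
|Z| = √(3500² + 4170²) = 5450 Ω
∠Z = arctan(-4170/3500) = -50.0°
cos φ = cos(-50.0°) = 0.643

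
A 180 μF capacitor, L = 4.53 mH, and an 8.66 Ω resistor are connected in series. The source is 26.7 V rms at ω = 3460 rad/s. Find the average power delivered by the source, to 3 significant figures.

X_L = ωL = 15.7 Ω
X_C = 1/(ωC) = 1.61 Ω
Net reactance X = X_L − X_C = 14.1 Ω
Z = 8.66 + j14.1 Ω
|Z| = √(8.66² + 14.1²) = 16.5 Ω
∠Z = arctan(14.1/8.66) = 58.4°
I = V/|Z| = 1.62 A
P = VI cos φ = 26.7 × 1.62 × cos(58.4°) = 22.6 W

22.6 W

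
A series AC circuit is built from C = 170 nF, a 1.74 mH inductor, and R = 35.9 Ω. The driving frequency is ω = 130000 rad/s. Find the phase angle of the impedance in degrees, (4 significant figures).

X_L = ωL = 226.2 Ω
X_C = 1/(ωC) = 45.25 Ω
Net reactance X = X_L − X_C = 181.0 Ω
Z = 35.90 + j181.0 Ω
|Z| = √(35.90² + 181.0²) = 184.5 Ω
∠Z = arctan(181.0/35.90) = 78.78°

78.78°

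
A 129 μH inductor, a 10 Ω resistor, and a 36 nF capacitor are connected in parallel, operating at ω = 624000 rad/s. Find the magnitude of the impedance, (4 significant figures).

X_L = ωL = 80.50 Ω
X_C = 1/(ωC) = 44.52 Ω
Parallel: admittances add. Y = 1/R + 1/(jωL) + jωC
Y = (0.1000 + j0.01004) S
|Y| = 0.1005 S → |Z| = 1/|Y| = 9.950 Ω, ∠Z = −∠Y = -5.734°

9.950 Ω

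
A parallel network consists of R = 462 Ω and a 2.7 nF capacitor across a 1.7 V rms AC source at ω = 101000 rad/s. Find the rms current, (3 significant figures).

3.71 mA

X_C = 1/(ωC) = 3670 Ω
Parallel: admittances add. Y = 1/R + jωC
Y = (0.00216 + j0.000273) S
|Y| = 0.00218 S → |Z| = 1/|Y| = 458 Ω, ∠Z = −∠Y = -7.18°
I = V/|Z| = 1.7/458 = 3.71 mA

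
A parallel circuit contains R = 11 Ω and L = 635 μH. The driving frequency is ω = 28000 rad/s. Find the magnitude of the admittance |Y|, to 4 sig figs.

X_L = ωL = 17.78 Ω
Parallel: admittances add. Y = 1/R + 1/(jωL)
Y = (0.09091 − j0.05624) S
|Y| = 0.1069 S → |Z| = 1/|Y| = 9.354 Ω, ∠Z = −∠Y = 31.74°

106.9 mS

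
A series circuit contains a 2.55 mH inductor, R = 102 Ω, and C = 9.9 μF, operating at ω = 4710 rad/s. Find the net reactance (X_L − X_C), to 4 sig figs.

X_L = ωL = 12.01 Ω
X_C = 1/(ωC) = 21.45 Ω
X = 12.01 − 21.45 = -9.435 Ω

-9.435 Ω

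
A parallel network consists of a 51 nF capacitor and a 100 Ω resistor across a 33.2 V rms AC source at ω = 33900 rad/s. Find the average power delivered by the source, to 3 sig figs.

11.0 W

X_C = 1/(ωC) = 578 Ω
Parallel: admittances add. Y = 1/R + jωC
Y = (0.0100 + j0.00173) S
|Y| = 0.0101 S → |Z| = 1/|Y| = 98.5 Ω, ∠Z = −∠Y = -9.81°
I = V/|Z| = 337 mA
P = VI cos φ = 33.2 × 0.337 × cos(-9.81°) = 11.0 W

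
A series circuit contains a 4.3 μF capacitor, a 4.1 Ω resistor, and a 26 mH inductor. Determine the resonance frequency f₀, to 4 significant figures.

476.0 Hz

ω₀ = 1/√(LC) = 1/√(0.026 × 4.3e-06) = 2991 rad/s
f₀ = ω₀/(2π) = 476.0 Hz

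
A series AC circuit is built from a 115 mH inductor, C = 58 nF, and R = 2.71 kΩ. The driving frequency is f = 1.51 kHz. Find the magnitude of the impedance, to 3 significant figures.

2810 Ω

ω = 2πf = 9488 rad/s
X_L = ωL = 1090 Ω
X_C = 1/(ωC) = 1820 Ω
Net reactance X = X_L − X_C = -726 Ω
Z = 2710 − j726 Ω
|Z| = √(2710² + 726²) = 2810 Ω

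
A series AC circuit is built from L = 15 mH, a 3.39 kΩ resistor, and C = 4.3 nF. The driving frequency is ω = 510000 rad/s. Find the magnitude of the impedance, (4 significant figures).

7953 Ω

X_L = ωL = 7650 Ω
X_C = 1/(ωC) = 456.0 Ω
Net reactance X = X_L − X_C = 7194 Ω
Z = 3390 + j7194 Ω
|Z| = √(3390² + 7194²) = 7953 Ω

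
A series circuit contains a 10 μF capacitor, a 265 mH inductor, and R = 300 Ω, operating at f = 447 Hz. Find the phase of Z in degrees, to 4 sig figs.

ω = 2πf = 2809 rad/s
X_L = ωL = 744.3 Ω
X_C = 1/(ωC) = 35.61 Ω
Net reactance X = X_L − X_C = 708.7 Ω
Z = 300.0 + j708.7 Ω
|Z| = √(300.0² + 708.7²) = 769.6 Ω
∠Z = arctan(708.7/300.0) = 67.06°

67.06°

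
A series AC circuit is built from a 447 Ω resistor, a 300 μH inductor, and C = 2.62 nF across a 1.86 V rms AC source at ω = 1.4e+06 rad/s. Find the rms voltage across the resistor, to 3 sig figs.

X_L = ωL = 420 Ω
X_C = 1/(ωC) = 273 Ω
Net reactance X = X_L − X_C = 147 Ω
Z = 447 + j147 Ω
|Z| = √(447² + 147²) = 471 Ω
I = V/|Z| = 3.95 mA
V_R = I·|Z_R| = 0.00395 × 447 = 1.77 V

1.77 V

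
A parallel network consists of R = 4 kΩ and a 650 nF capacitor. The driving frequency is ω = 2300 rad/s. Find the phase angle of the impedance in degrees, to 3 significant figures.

X_C = 1/(ωC) = 669 Ω
Parallel: admittances add. Y = 1/R + jωC
Y = (0.000250 + j0.00150) S
|Y| = 0.00152 S → |Z| = 1/|Y| = 660 Ω, ∠Z = −∠Y = -80.5°

-80.5°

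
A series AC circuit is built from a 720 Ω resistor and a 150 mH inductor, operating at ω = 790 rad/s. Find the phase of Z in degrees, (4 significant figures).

X_L = ωL = 118.5 Ω
Z = 720.0 + j118.5 Ω
|Z| = √(720.0² + 118.5²) = 729.7 Ω
∠Z = arctan(118.5/720.0) = 9.346°

9.346°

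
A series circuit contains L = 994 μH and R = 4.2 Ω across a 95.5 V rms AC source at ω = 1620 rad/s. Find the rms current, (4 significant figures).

X_L = ωL = 1.610 Ω
Z = 4.200 + j1.610 Ω
|Z| = √(4.200² + 1.610²) = 4.498 Ω
I = V/|Z| = 95.5/4.498 = 21.23 A

21.23 A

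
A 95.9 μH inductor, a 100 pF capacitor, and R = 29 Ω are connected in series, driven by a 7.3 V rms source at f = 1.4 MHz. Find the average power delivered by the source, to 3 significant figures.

ω = 2πf = 8.796e+06 rad/s
X_L = ωL = 844 Ω
X_C = 1/(ωC) = 1140 Ω
Net reactance X = X_L − X_C = -293 Ω
Z = 29.0 − j293 Ω
|Z| = √(29.0² + 293²) = 295 Ω
∠Z = arctan(-293/29.0) = -84.4°
I = V/|Z| = 24.8 mA
P = VI cos φ = 7.3 × 0.0248 × cos(-84.4°) = 17.8 mW

17.8 mW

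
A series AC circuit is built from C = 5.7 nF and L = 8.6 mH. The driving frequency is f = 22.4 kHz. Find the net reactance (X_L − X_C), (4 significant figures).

-36.12 Ω

ω = 2πf = 140700 rad/s
X_L = ωL = 1210 Ω
X_C = 1/(ωC) = 1247 Ω
X = 1210 − 1247 = -36.12 Ω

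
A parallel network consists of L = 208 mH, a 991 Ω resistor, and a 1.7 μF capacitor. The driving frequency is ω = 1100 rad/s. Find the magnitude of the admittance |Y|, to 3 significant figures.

X_L = ωL = 229 Ω
X_C = 1/(ωC) = 535 Ω
Parallel: admittances add. Y = 1/R + 1/(jωL) + jωC
Y = (0.00101 − j0.00250) S
|Y| = 0.00270 S → |Z| = 1/|Y| = 371 Ω, ∠Z = −∠Y = 68.0°

2.70 mS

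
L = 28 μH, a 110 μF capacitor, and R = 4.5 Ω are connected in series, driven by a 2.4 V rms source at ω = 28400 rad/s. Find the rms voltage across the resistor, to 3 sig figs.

X_L = ωL = 0.795 Ω
X_C = 1/(ωC) = 0.320 Ω
Net reactance X = X_L − X_C = 0.475 Ω
Z = 4.50 + j0.475 Ω
|Z| = √(4.50² + 0.475²) = 4.53 Ω
I = V/|Z| = 530 mA
V_R = I·|Z_R| = 0.530 × 4.50 = 2.39 V

2.39 V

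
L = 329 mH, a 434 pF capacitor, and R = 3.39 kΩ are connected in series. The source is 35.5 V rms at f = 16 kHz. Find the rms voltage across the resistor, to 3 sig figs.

ω = 2πf = 100500 rad/s
X_L = ωL = 33100 Ω
X_C = 1/(ωC) = 22900 Ω
Net reactance X = X_L − X_C = 10200 Ω
Z = 3390 + j10200 Ω
|Z| = √(3390² + 10200²) = 10700 Ω
I = V/|Z| = 3.32 mA
V_R = I·|Z_R| = 0.00332 × 3390 = 11.2 V

11.2 V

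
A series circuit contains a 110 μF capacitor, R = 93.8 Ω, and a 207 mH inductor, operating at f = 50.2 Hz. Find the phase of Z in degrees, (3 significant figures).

ω = 2πf = 315.4 rad/s
X_L = ωL = 65.3 Ω
X_C = 1/(ωC) = 28.8 Ω
Net reactance X = X_L − X_C = 36.5 Ω
Z = 93.8 + j36.5 Ω
|Z| = √(93.8² + 36.5²) = 101 Ω
∠Z = arctan(36.5/93.8) = 21.2°

21.2°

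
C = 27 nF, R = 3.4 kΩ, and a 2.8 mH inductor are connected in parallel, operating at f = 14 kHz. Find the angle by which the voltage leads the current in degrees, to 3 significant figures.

80.1°

ω = 2πf = 87960 rad/s
X_L = ωL = 246 Ω
X_C = 1/(ωC) = 421 Ω
Parallel: admittances add. Y = 1/R + 1/(jωL) + jωC
Y = (0.000294 − j0.00169) S
|Y| = 0.00171 S → |Z| = 1/|Y| = 585 Ω, ∠Z = −∠Y = 80.1°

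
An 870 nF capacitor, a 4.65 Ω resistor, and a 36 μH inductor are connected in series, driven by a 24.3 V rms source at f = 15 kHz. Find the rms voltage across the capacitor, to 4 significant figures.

ω = 2πf = 94250 rad/s
X_L = ωL = 3.393 Ω
X_C = 1/(ωC) = 12.20 Ω
Net reactance X = X_L − X_C = -8.803 Ω
Z = 4.650 − j8.803 Ω
|Z| = √(4.650² + 8.803²) = 9.956 Ω
I = V/|Z| = 2.441 A
V_C = I·|Z_C| = 2.441 × 12.20 = 29.77 V

29.77 V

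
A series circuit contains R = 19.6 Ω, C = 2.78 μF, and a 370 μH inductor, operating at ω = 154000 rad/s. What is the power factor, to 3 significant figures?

X_L = ωL = 57.0 Ω
X_C = 1/(ωC) = 2.34 Ω
Net reactance X = X_L − X_C = 54.6 Ω
Z = 19.6 + j54.6 Ω
|Z| = √(19.6² + 54.6²) = 58.1 Ω
∠Z = arctan(54.6/19.6) = 70.3°
cos φ = cos(70.3°) = 0.338

0.338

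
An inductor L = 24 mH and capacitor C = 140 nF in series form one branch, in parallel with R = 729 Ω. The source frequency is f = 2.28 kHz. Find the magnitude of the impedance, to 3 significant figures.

151 Ω

ω = 2πf = 14330 rad/s
X_L = ωL = 344 Ω
X_C = 1/(ωC) = 499 Ω
Branch 1: Z₁ = R = 729 Ω
Branch 2 (series LC): Z₂ = j(X_L − X_C) = −j155 Ω
Parallel: Z = Z₁Z₂/(Z₁+Z₂), |Z| = 151 Ω, ∠Z = -78.0°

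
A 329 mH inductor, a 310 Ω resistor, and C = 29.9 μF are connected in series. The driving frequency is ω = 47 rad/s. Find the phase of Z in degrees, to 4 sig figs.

X_L = ωL = 15.46 Ω
X_C = 1/(ωC) = 711.6 Ω
Net reactance X = X_L − X_C = -696.1 Ω
Z = 310.0 − j696.1 Ω
|Z| = √(310.0² + 696.1²) = 762.0 Ω
∠Z = arctan(-696.1/310.0) = -66.00°

-66.00°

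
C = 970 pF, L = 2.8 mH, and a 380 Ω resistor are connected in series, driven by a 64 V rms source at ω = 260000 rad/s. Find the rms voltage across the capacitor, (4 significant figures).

X_L = ωL = 728.0 Ω
X_C = 1/(ωC) = 3965 Ω
Net reactance X = X_L − X_C = -3237 Ω
Z = 380.0 − j3237 Ω
|Z| = √(380.0² + 3237²) = 3259 Ω
I = V/|Z| = 19.64 mA
V_C = I·|Z_C| = 0.01964 × 3965 = 77.86 V

77.86 V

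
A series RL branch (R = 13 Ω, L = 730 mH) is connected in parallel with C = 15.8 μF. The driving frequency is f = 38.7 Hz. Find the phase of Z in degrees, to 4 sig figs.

ω = 2πf = 243.2 rad/s
X_L = ωL = 177.5 Ω
X_C = 1/(ωC) = 260.3 Ω
Branch 1 (R+jX_L): Z₁ = 13.00 + j177.5 Ω, |Z₁| = 178.0 Ω
Branch 2 (−jX_C): Z₂ = −j260.3 Ω
Parallel: Z = Z₁Z₂/(Z₁+Z₂), |Z| = 552.9 Ω, ∠Z = 76.89°

76.89°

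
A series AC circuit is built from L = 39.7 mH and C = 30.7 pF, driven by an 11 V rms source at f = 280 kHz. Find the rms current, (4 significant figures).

214.3 μA

ω = 2πf = 1.759e+06 rad/s
X_L = ωL = 69840 Ω
X_C = 1/(ωC) = 18520 Ω
Net reactance X = X_L − X_C = 51330 Ω
Z = j51330 Ω
|Z| = √(0² + 51330²) = 51330 Ω
I = V/|Z| = 11/51330 = 214.3 μA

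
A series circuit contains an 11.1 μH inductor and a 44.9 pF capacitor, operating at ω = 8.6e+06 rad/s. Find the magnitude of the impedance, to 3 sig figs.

X_L = ωL = 95.5 Ω
X_C = 1/(ωC) = 2590 Ω
Net reactance X = X_L − X_C = -2490 Ω
Z = − j2490 Ω
|Z| = √(0² + 2490²) = 2490 Ω

2490 Ω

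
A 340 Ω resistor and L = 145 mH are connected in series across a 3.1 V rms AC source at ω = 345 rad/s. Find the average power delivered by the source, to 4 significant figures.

X_L = ωL = 50.02 Ω
Z = 340.0 + j50.02 Ω
|Z| = √(340.0² + 50.02²) = 343.7 Ω
∠Z = arctan(50.02/340.0) = 8.370°
I = V/|Z| = 9.021 mA
P = VI cos φ = 3.1 × 0.009021 × cos(8.370°) = 27.67 mW

27.67 mW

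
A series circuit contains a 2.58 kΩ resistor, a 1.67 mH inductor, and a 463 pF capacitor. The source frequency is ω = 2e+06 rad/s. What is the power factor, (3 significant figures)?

X_L = ωL = 3340 Ω
X_C = 1/(ωC) = 1080 Ω
Net reactance X = X_L − X_C = 2260 Ω
Z = 2580 + j2260 Ω
|Z| = √(2580² + 2260²) = 3430 Ω
∠Z = arctan(2260/2580) = 41.2°
cos φ = cos(41.2°) = 0.752

0.752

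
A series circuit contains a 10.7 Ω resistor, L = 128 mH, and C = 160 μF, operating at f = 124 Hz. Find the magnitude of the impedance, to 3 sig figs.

92.3 Ω

ω = 2πf = 779.1 rad/s
X_L = ωL = 99.7 Ω
X_C = 1/(ωC) = 8.02 Ω
Net reactance X = X_L − X_C = 91.7 Ω
Z = 10.7 + j91.7 Ω
|Z| = √(10.7² + 91.7²) = 92.3 Ω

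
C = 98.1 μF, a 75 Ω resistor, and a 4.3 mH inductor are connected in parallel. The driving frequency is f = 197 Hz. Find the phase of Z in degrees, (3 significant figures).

ω = 2πf = 1238 rad/s
X_L = ωL = 5.32 Ω
X_C = 1/(ωC) = 8.24 Ω
Parallel: admittances add. Y = 1/R + 1/(jωL) + jωC
Y = (0.0133 − j0.0665) S
|Y| = 0.0678 S → |Z| = 1/|Y| = 14.8 Ω, ∠Z = −∠Y = 78.7°

78.7°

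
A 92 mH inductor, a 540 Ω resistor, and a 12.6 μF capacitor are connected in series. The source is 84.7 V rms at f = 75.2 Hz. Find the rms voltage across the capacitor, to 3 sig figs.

ω = 2πf = 472.5 rad/s
X_L = ωL = 43.5 Ω
X_C = 1/(ωC) = 168 Ω
Net reactance X = X_L − X_C = -125 Ω
Z = 540 − j125 Ω
|Z| = √(540² + 125²) = 554 Ω
I = V/|Z| = 153 mA
V_C = I·|Z_C| = 0.153 × 168 = 25.7 V

25.7 V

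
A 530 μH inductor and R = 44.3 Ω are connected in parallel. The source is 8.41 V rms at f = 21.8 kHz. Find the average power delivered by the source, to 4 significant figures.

1.597 W

ω = 2πf = 137000 rad/s
X_L = ωL = 72.60 Ω
Parallel: admittances add. Y = 1/R + 1/(jωL)
Y = (0.02257 − j0.01377) S
|Y| = 0.02644 S → |Z| = 1/|Y| = 37.82 Ω, ∠Z = −∠Y = 31.39°
I = V/|Z| = 222.4 mA
P = VI cos φ = 8.41 × 0.2224 × cos(31.39°) = 1.597 W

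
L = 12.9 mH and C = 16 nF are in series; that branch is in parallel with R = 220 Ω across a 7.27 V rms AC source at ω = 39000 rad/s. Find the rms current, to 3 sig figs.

X_L = ωL = 503 Ω
X_C = 1/(ωC) = 1600 Ω
Branch 1: Z₁ = R = 220 Ω
Branch 2 (series LC): Z₂ = j(X_L − X_C) = −j1100 Ω
Parallel: Z = Z₁Z₂/(Z₁+Z₂), |Z| = 216 Ω, ∠Z = -11.3°
I = V/|Z| = 7.27/216 = 33.7 mA

33.7 mA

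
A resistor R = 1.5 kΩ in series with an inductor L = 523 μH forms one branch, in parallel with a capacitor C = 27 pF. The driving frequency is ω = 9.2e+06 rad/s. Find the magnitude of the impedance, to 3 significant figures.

12000 Ω

X_L = ωL = 4810 Ω
X_C = 1/(ωC) = 4030 Ω
Branch 1 (R+jX_L): Z₁ = 1500 + j4810 Ω, |Z₁| = 5040 Ω
Branch 2 (−jX_C): Z₂ = −j4030 Ω
Parallel: Z = Z₁Z₂/(Z₁+Z₂), |Z| = 12000 Ω, ∠Z = -45.0°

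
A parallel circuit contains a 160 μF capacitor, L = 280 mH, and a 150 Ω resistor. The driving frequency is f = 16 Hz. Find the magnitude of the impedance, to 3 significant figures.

48.7 Ω

ω = 2πf = 100.5 rad/s
X_L = ωL = 28.1 Ω
X_C = 1/(ωC) = 62.2 Ω
Parallel: admittances add. Y = 1/R + 1/(jωL) + jωC
Y = (0.00667 − j0.0194) S
|Y| = 0.0206 S → |Z| = 1/|Y| = 48.7 Ω, ∠Z = −∠Y = 71.1°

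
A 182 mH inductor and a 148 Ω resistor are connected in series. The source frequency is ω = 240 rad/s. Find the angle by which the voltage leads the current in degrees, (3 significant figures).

16.4°

X_L = ωL = 43.7 Ω
Z = 148 + j43.7 Ω
|Z| = √(148² + 43.7²) = 154 Ω
∠Z = arctan(43.7/148) = 16.4°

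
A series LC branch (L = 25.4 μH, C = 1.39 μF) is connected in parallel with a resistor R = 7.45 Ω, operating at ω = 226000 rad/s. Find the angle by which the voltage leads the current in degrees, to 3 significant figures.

X_L = ωL = 5.74 Ω
X_C = 1/(ωC) = 3.18 Ω
Branch 1: Z₁ = R = 7.45 Ω
Branch 2 (series LC): Z₂ = j(X_L − X_C) = j2.56 Ω
Parallel: Z = Z₁Z₂/(Z₁+Z₂), |Z| = 2.42 Ω, ∠Z = 71.1°

71.1°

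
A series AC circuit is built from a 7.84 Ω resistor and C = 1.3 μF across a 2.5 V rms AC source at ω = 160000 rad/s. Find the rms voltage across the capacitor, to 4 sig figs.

1.307 V

X_C = 1/(ωC) = 4.808 Ω
Z = 7.840 − j4.808 Ω
|Z| = √(7.840² + 4.808²) = 9.197 Ω
I = V/|Z| = 271.8 mA
V_C = I·|Z_C| = 0.2718 × 4.808 = 1.307 V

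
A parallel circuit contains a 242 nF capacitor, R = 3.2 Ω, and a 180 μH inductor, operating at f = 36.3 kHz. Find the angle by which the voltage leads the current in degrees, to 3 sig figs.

-5.64°

ω = 2πf = 228100 rad/s
X_L = ωL = 41.1 Ω
X_C = 1/(ωC) = 18.1 Ω
Parallel: admittances add. Y = 1/R + 1/(jωL) + jωC
Y = (0.312 + j0.0308) S
|Y| = 0.314 S → |Z| = 1/|Y| = 3.18 Ω, ∠Z = −∠Y = -5.64°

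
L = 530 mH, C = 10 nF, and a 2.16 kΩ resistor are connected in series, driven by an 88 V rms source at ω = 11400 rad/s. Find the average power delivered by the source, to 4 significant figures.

1.380 W

X_L = ωL = 6042 Ω
X_C = 1/(ωC) = 8772 Ω
Net reactance X = X_L − X_C = -2730 Ω
Z = 2160 − j2730 Ω
|Z| = √(2160² + 2730²) = 3481 Ω
∠Z = arctan(-2730/2160) = -51.65°
I = V/|Z| = 25.28 mA
P = VI cos φ = 88 × 0.02528 × cos(-51.65°) = 1.380 W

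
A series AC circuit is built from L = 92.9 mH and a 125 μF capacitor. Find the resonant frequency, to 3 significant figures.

ω₀ = 1/√(LC) = 1/√(0.0929 × 0.000125) = 293.5 rad/s
f₀ = ω₀/(2π) = 46.7 Hz

46.7 Hz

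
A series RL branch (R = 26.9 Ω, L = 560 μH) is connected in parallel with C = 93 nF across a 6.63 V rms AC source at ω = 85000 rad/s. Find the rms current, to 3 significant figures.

X_L = ωL = 47.6 Ω
X_C = 1/(ωC) = 127 Ω
Branch 1 (R+jX_L): Z₁ = 26.9 + j47.6 Ω, |Z₁| = 54.7 Ω
Branch 2 (−jX_C): Z₂ = −j127 Ω
Parallel: Z = Z₁Z₂/(Z₁+Z₂), |Z| = 83.0 Ω, ∠Z = 41.7°
I = V/|Z| = 6.63/83.0 = 79.9 mA

79.9 mA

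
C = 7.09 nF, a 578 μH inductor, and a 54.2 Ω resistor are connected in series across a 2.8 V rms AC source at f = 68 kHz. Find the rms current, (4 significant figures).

28.21 mA

ω = 2πf = 427300 rad/s
X_L = ωL = 247.0 Ω
X_C = 1/(ωC) = 330.1 Ω
Net reactance X = X_L − X_C = -83.16 Ω
Z = 54.20 − j83.16 Ω
|Z| = √(54.20² + 83.16²) = 99.26 Ω
I = V/|Z| = 2.8/99.26 = 28.21 mA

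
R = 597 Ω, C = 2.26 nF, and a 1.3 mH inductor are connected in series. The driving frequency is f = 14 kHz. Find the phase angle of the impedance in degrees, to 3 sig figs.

ω = 2πf = 87960 rad/s
X_L = ωL = 114 Ω
X_C = 1/(ωC) = 5030 Ω
Net reactance X = X_L − X_C = -4920 Ω
Z = 597 − j4920 Ω
|Z| = √(597² + 4920²) = 4950 Ω
∠Z = arctan(-4920/597) = -83.1°

-83.1°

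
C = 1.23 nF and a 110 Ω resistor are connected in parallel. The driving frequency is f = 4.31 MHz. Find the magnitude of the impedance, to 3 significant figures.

ω = 2πf = 2.708e+07 rad/s
X_C = 1/(ωC) = 30.0 Ω
Parallel: admittances add. Y = 1/R + jωC
Y = (0.00909 + j0.0333) S
|Y| = 0.0345 S → |Z| = 1/|Y| = 29.0 Ω, ∠Z = −∠Y = -74.7°

29.0 Ω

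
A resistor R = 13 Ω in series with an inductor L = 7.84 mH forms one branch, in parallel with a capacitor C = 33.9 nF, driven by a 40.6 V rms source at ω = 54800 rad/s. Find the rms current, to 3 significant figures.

19.2 mA

X_L = ωL = 430 Ω
X_C = 1/(ωC) = 538 Ω
Branch 1 (R+jX_L): Z₁ = 13.0 + j430 Ω, |Z₁| = 430 Ω
Branch 2 (−jX_C): Z₂ = −j538 Ω
Parallel: Z = Z₁Z₂/(Z₁+Z₂), |Z| = 2110 Ω, ∠Z = 81.4°
I = V/|Z| = 40.6/2110 = 19.2 mA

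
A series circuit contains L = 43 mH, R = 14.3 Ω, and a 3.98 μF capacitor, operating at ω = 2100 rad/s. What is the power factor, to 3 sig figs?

0.438

X_L = ωL = 90.3 Ω
X_C = 1/(ωC) = 120 Ω
Net reactance X = X_L − X_C = -29.3 Ω
Z = 14.3 − j29.3 Ω
|Z| = √(14.3² + 29.3²) = 32.6 Ω
∠Z = arctan(-29.3/14.3) = -64.0°
cos φ = cos(-64.0°) = 0.438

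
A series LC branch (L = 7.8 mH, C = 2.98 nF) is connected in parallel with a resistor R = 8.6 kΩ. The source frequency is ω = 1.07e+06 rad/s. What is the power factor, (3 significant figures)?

0.683

X_L = ωL = 8350 Ω
X_C = 1/(ωC) = 314 Ω
Branch 1: Z₁ = R = 8600 Ω
Branch 2 (series LC): Z₂ = j(X_L − X_C) = j8030 Ω
Parallel: Z = Z₁Z₂/(Z₁+Z₂), |Z| = 5870 Ω, ∠Z = 47.0°
cos φ = cos(47.0°) = 0.683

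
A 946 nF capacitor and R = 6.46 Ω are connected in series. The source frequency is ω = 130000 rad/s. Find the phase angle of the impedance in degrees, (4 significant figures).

-51.53°

X_C = 1/(ωC) = 8.131 Ω
Z = 6.460 − j8.131 Ω
|Z| = √(6.460² + 8.131²) = 10.39 Ω
∠Z = arctan(-8.131/6.460) = -51.53°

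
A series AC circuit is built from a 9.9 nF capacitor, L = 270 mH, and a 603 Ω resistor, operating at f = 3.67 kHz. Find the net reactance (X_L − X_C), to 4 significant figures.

ω = 2πf = 23060 rad/s
X_L = ωL = 6226 Ω
X_C = 1/(ωC) = 4380 Ω
X = 6226 − 4380 = 1846 Ω

1846 Ω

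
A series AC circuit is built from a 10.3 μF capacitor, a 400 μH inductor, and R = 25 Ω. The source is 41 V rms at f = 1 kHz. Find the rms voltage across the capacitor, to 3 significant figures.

ω = 2πf = 6283 rad/s
X_L = ωL = 2.51 Ω
X_C = 1/(ωC) = 15.5 Ω
Net reactance X = X_L − X_C = -12.9 Ω
Z = 25.0 − j12.9 Ω
|Z| = √(25.0² + 12.9²) = 28.1 Ω
I = V/|Z| = 1.46 A
V_C = I·|Z_C| = 1.46 × 15.5 = 22.5 V

22.5 V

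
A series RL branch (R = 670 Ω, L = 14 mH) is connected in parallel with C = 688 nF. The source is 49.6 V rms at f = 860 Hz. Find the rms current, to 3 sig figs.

ω = 2πf = 5404 rad/s
X_L = ωL = 75.6 Ω
X_C = 1/(ωC) = 269 Ω
Branch 1 (R+jX_L): Z₁ = 670 + j75.6 Ω, |Z₁| = 674 Ω
Branch 2 (−jX_C): Z₂ = −j269 Ω
Parallel: Z = Z₁Z₂/(Z₁+Z₂), |Z| = 260 Ω, ∠Z = -67.5°
I = V/|Z| = 49.6/260 = 191 mA

191 mA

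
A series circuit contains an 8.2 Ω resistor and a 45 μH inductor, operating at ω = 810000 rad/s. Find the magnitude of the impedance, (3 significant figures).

X_L = ωL = 36.5 Ω
Z = 8.20 + j36.5 Ω
|Z| = √(8.20² + 36.5²) = 37.4 Ω

37.4 Ω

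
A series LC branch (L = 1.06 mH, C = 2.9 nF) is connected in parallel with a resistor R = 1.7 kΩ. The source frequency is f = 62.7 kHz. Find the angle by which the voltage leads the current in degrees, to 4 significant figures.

ω = 2πf = 394000 rad/s
X_L = ωL = 417.6 Ω
X_C = 1/(ωC) = 875.3 Ω
Branch 1: Z₁ = R = 1700 Ω
Branch 2 (series LC): Z₂ = j(X_L − X_C) = −j457.7 Ω
Parallel: Z = Z₁Z₂/(Z₁+Z₂), |Z| = 442.0 Ω, ∠Z = -74.93°

-74.93°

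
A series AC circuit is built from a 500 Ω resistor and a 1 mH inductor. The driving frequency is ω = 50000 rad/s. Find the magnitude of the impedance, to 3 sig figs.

502 Ω

X_L = ωL = 50.0 Ω
Z = 500 + j50.0 Ω
|Z| = √(500² + 50.0²) = 502 Ω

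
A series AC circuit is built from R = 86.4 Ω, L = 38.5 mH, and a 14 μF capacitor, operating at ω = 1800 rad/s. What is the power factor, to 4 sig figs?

0.9460

X_L = ωL = 69.30 Ω
X_C = 1/(ωC) = 39.68 Ω
Net reactance X = X_L − X_C = 29.62 Ω
Z = 86.40 + j29.62 Ω
|Z| = √(86.40² + 29.62²) = 91.34 Ω
∠Z = arctan(29.62/86.40) = 18.92°
cos φ = cos(18.92°) = 0.9460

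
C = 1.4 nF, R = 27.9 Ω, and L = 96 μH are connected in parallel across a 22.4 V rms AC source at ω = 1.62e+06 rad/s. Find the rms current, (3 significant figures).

808 mA

X_L = ωL = 156 Ω
X_C = 1/(ωC) = 441 Ω
Parallel: admittances add. Y = 1/R + 1/(jωL) + jωC
Y = (0.0358 − j0.00416) S
|Y| = 0.0361 S → |Z| = 1/|Y| = 27.7 Ω, ∠Z = −∠Y = 6.62°
I = V/|Z| = 22.4/27.7 = 808 mA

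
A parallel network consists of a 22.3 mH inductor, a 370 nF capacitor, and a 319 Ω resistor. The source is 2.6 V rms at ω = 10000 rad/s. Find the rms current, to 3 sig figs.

8.40 mA

X_L = ωL = 223 Ω
X_C = 1/(ωC) = 270 Ω
Parallel: admittances add. Y = 1/R + 1/(jωL) + jωC
Y = (0.00313 − j0.000784) S
|Y| = 0.00323 S → |Z| = 1/|Y| = 309 Ω, ∠Z = −∠Y = 14.0°
I = V/|Z| = 2.6/309 = 8.40 mA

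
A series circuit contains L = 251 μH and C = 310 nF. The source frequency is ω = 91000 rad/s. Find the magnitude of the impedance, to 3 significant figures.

12.6 Ω

X_L = ωL = 22.8 Ω
X_C = 1/(ωC) = 35.4 Ω
Net reactance X = X_L − X_C = -12.6 Ω
Z = − j12.6 Ω
|Z| = √(0² + 12.6²) = 12.6 Ω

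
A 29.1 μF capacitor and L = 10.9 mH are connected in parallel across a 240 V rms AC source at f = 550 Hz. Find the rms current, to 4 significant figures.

ω = 2πf = 3456 rad/s
X_L = ωL = 37.67 Ω
X_C = 1/(ωC) = 9.944 Ω
Parallel: admittances add. Y = 1/(jωL) + jωC
Y = (0 + j0.07401) S
|Y| = 0.07401 S → |Z| = 1/|Y| = 13.51 Ω, ∠Z = −∠Y = -90.00°
I = V/|Z| = 240/13.51 = 17.76 A

17.76 A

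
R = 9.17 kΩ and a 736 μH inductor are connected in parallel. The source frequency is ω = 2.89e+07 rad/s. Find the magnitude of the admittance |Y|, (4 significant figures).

118.8 μS

X_L = ωL = 21270 Ω
Parallel: admittances add. Y = 1/R + 1/(jωL)
Y = (0.0001091 − j4.701e-05) S
|Y| = 0.0001188 S → |Z| = 1/|Y| = 8421 Ω, ∠Z = −∠Y = 23.32°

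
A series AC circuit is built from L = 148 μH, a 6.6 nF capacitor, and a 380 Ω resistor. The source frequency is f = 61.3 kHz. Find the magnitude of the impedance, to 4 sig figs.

507.5 Ω

ω = 2πf = 385200 rad/s
X_L = ωL = 57.00 Ω
X_C = 1/(ωC) = 393.4 Ω
Net reactance X = X_L − X_C = -336.4 Ω
Z = 380.0 − j336.4 Ω
|Z| = √(380.0² + 336.4²) = 507.5 Ω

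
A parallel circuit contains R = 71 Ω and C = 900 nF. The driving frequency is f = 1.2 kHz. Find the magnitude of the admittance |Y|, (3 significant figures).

ω = 2πf = 7540 rad/s
X_C = 1/(ωC) = 147 Ω
Parallel: admittances add. Y = 1/R + jωC
Y = (0.0141 + j0.00679) S
|Y| = 0.0156 S → |Z| = 1/|Y| = 64.0 Ω, ∠Z = −∠Y = -25.7°

15.6 mS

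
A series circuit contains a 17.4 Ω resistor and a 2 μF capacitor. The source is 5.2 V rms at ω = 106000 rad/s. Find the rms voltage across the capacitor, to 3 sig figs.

X_C = 1/(ωC) = 4.72 Ω
Z = 17.4 − j4.72 Ω
|Z| = √(17.4² + 4.72²) = 18.0 Ω
I = V/|Z| = 288 mA
V_C = I·|Z_C| = 0.288 × 4.72 = 1.36 V

1.36 V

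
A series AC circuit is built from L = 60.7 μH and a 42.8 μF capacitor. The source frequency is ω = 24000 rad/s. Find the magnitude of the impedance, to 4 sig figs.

X_L = ωL = 1.457 Ω
X_C = 1/(ωC) = 0.9735 Ω
Net reactance X = X_L − X_C = 0.4833 Ω
Z = j0.4833 Ω
|Z| = √(0² + 0.4833²) = 0.4833 Ω

0.4833 Ω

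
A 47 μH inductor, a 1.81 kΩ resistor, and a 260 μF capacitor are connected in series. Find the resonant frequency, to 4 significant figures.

ω₀ = 1/√(LC) = 1/√(4.7e-05 × 0.00026) = 9046 rad/s
f₀ = ω₀/(2π) = 1.440 kHz

1.440 kHz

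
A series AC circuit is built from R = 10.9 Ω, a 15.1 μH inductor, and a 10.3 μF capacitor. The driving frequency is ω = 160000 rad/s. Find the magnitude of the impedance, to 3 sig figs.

X_L = ωL = 2.42 Ω
X_C = 1/(ωC) = 0.607 Ω
Net reactance X = X_L − X_C = 1.81 Ω
Z = 10.9 + j1.81 Ω
|Z| = √(10.9² + 1.81²) = 11.0 Ω

11.0 Ω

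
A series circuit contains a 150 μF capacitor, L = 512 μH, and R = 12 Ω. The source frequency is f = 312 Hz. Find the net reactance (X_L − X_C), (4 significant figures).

-2.397 Ω

ω = 2πf = 1960 rad/s
X_L = ωL = 1.004 Ω
X_C = 1/(ωC) = 3.401 Ω
X = 1.004 − 3.401 = -2.397 Ω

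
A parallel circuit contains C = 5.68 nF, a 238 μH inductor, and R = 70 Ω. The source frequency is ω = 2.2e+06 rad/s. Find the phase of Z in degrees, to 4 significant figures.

-36.54°

X_L = ωL = 523.6 Ω
X_C = 1/(ωC) = 80.03 Ω
Parallel: admittances add. Y = 1/R + 1/(jωL) + jωC
Y = (0.01429 + j0.01059) S
|Y| = 0.01778 S → |Z| = 1/|Y| = 56.24 Ω, ∠Z = −∠Y = -36.54°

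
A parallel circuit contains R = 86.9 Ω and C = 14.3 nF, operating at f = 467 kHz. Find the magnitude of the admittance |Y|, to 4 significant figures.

43.51 mS

ω = 2πf = 2.934e+06 rad/s
X_C = 1/(ωC) = 23.83 Ω
Parallel: admittances add. Y = 1/R + jωC
Y = (0.01151 + j0.04196) S
|Y| = 0.04351 S → |Z| = 1/|Y| = 22.98 Ω, ∠Z = −∠Y = -74.66°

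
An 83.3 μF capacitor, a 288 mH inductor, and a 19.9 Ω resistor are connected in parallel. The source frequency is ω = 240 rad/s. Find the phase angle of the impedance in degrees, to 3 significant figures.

X_L = ωL = 69.1 Ω
X_C = 1/(ωC) = 50.0 Ω
Parallel: admittances add. Y = 1/R + 1/(jωL) + jωC
Y = (0.0503 + j0.00552) S
|Y| = 0.0506 S → |Z| = 1/|Y| = 19.8 Ω, ∠Z = −∠Y = -6.27°

-6.27°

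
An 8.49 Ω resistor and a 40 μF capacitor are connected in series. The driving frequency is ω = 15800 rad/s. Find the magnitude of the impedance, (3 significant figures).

8.64 Ω

X_C = 1/(ωC) = 1.58 Ω
Z = 8.49 − j1.58 Ω
|Z| = √(8.49² + 1.58²) = 8.64 Ω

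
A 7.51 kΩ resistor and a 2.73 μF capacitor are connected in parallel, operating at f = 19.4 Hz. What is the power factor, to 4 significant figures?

0.3715

ω = 2πf = 121.9 rad/s
X_C = 1/(ωC) = 3005 Ω
Parallel: admittances add. Y = 1/R + jωC
Y = (0.0001332 + j0.0003328) S
|Y| = 0.0003584 S → |Z| = 1/|Y| = 2790 Ω, ∠Z = −∠Y = -68.19°
cos φ = cos(-68.19°) = 0.3715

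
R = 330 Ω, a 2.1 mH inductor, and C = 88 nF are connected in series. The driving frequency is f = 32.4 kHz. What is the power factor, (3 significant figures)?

ω = 2πf = 203600 rad/s
X_L = ωL = 428 Ω
X_C = 1/(ωC) = 55.8 Ω
Net reactance X = X_L − X_C = 372 Ω
Z = 330 + j372 Ω
|Z| = √(330² + 372²) = 497 Ω
∠Z = arctan(372/330) = 48.4°
cos φ = cos(48.4°) = 0.664

0.664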